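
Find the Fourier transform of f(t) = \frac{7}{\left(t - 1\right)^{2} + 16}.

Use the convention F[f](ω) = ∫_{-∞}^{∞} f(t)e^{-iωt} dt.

F(ω) = \frac{7 \pi e^{- i \omega - 4 \left|{\omega}\right|}}{4}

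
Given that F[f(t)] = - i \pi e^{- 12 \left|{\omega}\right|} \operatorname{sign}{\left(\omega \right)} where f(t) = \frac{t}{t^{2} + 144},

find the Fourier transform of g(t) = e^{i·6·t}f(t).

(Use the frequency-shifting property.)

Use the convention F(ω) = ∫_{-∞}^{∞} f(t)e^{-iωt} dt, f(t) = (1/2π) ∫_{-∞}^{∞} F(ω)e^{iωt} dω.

F[g](ω) = - i \pi e^{- 12 \left|{\omega - 6}\right|} \operatorname{sign}{\left(\omega - 6 \right)}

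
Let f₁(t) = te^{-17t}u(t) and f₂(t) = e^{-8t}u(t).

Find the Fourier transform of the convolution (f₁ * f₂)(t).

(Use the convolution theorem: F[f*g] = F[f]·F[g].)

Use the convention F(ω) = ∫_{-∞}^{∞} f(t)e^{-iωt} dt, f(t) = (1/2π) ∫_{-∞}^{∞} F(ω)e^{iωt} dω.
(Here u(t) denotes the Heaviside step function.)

F[f₁*f₂](ω) = \frac{1}{\left(i \omega + 8\right) \left(i \omega + 17\right)^{2}}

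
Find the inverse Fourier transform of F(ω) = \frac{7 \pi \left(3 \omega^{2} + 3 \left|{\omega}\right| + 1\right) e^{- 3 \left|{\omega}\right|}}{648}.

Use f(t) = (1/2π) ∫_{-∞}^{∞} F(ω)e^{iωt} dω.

f(t) = \frac{7}{\left(t^{2} + 9\right)^{3}}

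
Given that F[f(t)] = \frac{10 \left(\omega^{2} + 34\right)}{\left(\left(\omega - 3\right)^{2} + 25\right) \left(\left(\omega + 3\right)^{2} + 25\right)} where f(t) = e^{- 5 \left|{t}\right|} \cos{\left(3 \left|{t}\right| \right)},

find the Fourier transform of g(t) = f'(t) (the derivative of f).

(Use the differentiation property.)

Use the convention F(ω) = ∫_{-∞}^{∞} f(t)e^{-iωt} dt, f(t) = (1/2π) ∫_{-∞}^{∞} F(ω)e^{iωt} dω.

F[g](ω) = \frac{10 i \omega \left(\omega^{2} + 34\right)}{\omega^{4} + 32 \omega^{2} + 1156}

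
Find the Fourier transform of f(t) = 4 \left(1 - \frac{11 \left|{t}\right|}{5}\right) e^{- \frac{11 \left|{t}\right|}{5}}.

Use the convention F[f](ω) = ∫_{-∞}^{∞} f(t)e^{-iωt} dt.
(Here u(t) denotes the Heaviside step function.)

F(ω) = \frac{22000 \omega^{2}}{\left(25 \omega^{2} + 121\right)^{2}}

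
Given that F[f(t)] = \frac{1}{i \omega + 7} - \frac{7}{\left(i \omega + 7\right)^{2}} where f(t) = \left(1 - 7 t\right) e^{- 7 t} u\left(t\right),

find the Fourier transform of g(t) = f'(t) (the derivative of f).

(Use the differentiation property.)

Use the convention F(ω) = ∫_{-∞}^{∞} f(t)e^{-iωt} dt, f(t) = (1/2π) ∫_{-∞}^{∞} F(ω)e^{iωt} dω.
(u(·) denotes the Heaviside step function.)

F[g](ω) = \frac{\omega^{2}}{\omega^{2} - 14 i \omega - 49}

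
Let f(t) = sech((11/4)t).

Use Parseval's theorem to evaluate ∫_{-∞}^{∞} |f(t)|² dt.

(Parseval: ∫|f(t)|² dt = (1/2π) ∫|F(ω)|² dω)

∫|f(t)|² dt = \frac{8}{11}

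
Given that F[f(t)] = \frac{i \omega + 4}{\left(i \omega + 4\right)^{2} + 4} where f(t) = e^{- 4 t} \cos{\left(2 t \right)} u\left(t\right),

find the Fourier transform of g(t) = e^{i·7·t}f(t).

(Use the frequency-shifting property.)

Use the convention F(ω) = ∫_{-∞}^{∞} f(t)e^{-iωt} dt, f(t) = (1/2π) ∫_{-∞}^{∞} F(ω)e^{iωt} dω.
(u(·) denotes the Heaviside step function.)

F[g](ω) = \frac{i \left(\omega - 7\right) + 4}{\left(i \left(\omega - 7\right) + 4\right)^{2} + 4}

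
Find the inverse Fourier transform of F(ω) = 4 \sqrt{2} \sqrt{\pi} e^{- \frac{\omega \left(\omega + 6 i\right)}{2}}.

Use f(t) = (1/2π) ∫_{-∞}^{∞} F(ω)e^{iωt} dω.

f(t) = 4 e^{- \frac{\left(t - 3\right)^{2}}{2}}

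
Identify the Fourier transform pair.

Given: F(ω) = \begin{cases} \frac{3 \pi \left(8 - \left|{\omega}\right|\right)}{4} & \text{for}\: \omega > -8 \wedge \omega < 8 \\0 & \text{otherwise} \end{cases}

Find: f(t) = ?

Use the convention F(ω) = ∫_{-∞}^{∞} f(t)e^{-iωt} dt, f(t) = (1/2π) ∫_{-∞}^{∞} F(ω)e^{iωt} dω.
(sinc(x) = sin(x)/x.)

f(t) = 24 \operatorname{sinc}^{2}{\left(4 t \right)}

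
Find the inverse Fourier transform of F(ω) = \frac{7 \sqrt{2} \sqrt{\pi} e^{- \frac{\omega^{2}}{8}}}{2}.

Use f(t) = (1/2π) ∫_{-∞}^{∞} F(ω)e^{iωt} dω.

f(t) = 7 e^{- 2 t^{2}}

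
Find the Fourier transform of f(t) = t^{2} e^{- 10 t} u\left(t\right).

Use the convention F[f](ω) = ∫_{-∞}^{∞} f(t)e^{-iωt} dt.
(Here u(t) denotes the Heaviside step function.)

F(ω) = \frac{2}{\left(i \omega + 10\right)^{3}}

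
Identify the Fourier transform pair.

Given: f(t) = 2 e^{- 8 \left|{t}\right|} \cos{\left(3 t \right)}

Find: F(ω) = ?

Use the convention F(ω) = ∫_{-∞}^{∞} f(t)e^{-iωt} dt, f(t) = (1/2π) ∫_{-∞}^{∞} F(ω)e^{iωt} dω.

F(ω) = \frac{32 \left(\omega^{2} + 73\right)}{\omega^{4} + 110 \omega^{2} + 5329}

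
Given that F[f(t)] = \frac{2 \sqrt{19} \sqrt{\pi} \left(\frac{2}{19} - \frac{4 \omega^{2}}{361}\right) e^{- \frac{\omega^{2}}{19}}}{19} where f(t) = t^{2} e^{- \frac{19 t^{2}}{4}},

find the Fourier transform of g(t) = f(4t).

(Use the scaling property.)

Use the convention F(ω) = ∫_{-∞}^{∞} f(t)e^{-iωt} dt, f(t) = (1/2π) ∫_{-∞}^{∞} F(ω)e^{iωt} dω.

F[g](ω) = \frac{\sqrt{19} \sqrt{\pi} \left(152 - \omega^{2}\right) e^{- \frac{\omega^{2}}{304}}}{54872}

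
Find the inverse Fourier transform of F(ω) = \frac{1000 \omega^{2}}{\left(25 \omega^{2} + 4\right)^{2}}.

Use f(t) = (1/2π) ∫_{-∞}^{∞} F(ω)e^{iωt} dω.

f(t) = \left(1 - \frac{2 \left|{t}\right|}{5}\right) e^{- \frac{2 \left|{t}\right|}{5}}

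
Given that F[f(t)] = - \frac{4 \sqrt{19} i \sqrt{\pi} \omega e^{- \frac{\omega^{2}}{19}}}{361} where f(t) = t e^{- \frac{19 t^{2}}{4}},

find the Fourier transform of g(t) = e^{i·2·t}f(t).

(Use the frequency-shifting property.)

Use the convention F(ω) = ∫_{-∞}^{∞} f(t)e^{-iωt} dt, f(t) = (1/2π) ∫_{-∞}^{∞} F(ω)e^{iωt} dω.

F[g](ω) = \frac{4 \sqrt{19} i \sqrt{\pi} \left(2 - \omega\right) e^{- \frac{\left(\omega - 2\right)^{2}}{19}}}{361}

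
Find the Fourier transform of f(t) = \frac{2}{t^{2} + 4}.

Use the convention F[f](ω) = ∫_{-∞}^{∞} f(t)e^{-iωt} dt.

F(ω) = \pi e^{- 2 \left|{\omega}\right|}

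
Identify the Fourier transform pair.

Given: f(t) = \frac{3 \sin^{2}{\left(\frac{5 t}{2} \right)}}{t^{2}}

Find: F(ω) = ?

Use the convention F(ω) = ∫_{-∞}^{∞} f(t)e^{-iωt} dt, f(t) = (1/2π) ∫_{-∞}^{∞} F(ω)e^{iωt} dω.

F(ω) = \begin{cases} \frac{3 \pi \left(5 - \left|{\omega}\right|\right)}{2} & \text{for}\: \omega > -5 \wedge \omega < 5 \\0 & \text{otherwise} \end{cases}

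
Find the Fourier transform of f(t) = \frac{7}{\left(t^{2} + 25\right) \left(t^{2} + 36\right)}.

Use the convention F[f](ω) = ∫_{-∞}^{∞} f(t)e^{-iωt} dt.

F(ω) = \frac{7 \pi \left(6 e^{\left|{\omega}\right|} - 5\right) e^{- 6 \left|{\omega}\right|}}{330}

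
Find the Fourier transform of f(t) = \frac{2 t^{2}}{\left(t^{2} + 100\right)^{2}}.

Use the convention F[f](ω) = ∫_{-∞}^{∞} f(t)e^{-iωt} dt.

F(ω) = \frac{\pi \left(1 - 10 \left|{\omega}\right|\right) e^{- 10 \left|{\omega}\right|}}{10}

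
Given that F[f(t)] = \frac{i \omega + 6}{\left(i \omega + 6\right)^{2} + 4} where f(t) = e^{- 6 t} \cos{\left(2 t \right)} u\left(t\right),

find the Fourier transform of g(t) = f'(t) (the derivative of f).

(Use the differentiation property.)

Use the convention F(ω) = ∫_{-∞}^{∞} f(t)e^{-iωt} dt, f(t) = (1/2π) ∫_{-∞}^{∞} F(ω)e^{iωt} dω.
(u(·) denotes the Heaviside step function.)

F[g](ω) = \frac{i \omega \left(i \omega + 6\right)}{\left(i \omega + 6\right)^{2} + 4}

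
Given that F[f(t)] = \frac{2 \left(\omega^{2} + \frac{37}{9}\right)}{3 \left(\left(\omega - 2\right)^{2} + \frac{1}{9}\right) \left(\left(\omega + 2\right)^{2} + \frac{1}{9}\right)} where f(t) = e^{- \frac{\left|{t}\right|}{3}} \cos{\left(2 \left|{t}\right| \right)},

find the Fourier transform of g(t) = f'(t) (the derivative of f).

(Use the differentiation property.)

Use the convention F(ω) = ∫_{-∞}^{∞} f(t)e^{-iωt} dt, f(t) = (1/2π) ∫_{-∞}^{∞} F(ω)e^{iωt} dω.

F[g](ω) = \frac{6 i \omega \left(9 \omega^{2} + 37\right)}{81 \omega^{4} - 630 \omega^{2} + 1369}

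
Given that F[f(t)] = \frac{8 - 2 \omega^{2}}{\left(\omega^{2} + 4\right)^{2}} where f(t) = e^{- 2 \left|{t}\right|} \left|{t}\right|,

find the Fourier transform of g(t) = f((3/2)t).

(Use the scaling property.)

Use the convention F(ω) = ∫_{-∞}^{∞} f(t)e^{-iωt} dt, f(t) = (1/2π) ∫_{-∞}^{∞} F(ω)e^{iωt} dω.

F[g](ω) = \frac{3 \left(9 - \omega^{2}\right)}{\left(\omega^{2} + 9\right)^{2}}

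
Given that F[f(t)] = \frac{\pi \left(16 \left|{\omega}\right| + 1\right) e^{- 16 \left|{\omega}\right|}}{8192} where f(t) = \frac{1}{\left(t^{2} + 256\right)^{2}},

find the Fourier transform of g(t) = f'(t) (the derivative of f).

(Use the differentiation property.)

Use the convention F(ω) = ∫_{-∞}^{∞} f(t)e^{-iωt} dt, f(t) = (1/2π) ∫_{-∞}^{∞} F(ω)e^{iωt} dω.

F[g](ω) = \frac{i \pi \omega \left(16 \left|{\omega}\right| + 1\right) e^{- 16 \left|{\omega}\right|}}{8192}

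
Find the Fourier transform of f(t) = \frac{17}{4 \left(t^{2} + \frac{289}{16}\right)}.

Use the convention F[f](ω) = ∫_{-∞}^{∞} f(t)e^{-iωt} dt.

F(ω) = \pi e^{- \frac{17 \left|{\omega}\right|}{4}}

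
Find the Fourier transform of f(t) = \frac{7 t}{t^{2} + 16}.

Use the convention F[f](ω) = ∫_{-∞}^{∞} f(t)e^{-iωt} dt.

F(ω) = - 7 i \pi e^{- 4 \left|{\omega}\right|} \operatorname{sign}{\left(\omega \right)}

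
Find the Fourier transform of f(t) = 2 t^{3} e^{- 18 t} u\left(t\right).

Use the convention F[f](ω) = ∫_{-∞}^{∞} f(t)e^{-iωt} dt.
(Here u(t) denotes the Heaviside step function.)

F(ω) = \frac{12}{\left(i \omega + 18\right)^{4}}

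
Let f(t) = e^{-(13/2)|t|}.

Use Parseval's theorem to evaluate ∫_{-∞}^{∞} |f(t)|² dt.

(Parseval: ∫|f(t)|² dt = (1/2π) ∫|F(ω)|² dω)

∫|f(t)|² dt = \frac{2}{13}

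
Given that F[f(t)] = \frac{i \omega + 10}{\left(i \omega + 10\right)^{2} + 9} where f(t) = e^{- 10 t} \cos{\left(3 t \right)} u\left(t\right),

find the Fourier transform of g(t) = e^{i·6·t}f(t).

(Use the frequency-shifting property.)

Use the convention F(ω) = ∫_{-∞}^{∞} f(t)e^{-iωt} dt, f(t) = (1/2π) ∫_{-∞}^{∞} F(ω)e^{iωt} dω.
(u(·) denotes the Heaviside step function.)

F[g](ω) = \frac{i \left(\omega - 6\right) + 10}{\left(i \left(\omega - 6\right) + 10\right)^{2} + 9}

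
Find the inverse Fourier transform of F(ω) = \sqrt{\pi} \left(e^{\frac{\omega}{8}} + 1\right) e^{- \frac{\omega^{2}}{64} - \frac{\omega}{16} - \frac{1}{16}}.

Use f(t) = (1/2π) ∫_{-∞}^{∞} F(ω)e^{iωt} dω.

f(t) = 8 e^{- 16 t^{2}} \cos{\left(2 t \right)}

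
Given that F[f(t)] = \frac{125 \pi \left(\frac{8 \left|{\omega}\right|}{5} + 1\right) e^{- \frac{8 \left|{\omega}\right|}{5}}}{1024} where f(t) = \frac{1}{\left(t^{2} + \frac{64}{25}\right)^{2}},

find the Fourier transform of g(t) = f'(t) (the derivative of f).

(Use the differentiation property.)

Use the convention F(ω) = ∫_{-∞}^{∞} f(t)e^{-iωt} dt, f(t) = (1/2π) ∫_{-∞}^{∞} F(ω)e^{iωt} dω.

F[g](ω) = \frac{25 i \pi \omega \left(8 \left|{\omega}\right| + 5\right) e^{- \frac{8 \left|{\omega}\right|}{5}}}{1024}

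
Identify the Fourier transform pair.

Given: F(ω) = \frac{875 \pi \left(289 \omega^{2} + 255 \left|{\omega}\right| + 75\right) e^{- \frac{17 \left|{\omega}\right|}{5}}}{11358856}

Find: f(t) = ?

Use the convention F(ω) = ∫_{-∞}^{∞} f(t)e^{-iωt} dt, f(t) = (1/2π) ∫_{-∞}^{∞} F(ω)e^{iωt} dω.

f(t) = \frac{7}{\left(t^{2} + \frac{289}{25}\right)^{3}}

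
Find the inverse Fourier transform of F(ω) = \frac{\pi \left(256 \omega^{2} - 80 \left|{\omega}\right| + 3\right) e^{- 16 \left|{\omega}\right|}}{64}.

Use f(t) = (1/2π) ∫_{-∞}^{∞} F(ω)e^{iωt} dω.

f(t) = \frac{2 t^{4}}{\left(t^{2} + 256\right)^{3}}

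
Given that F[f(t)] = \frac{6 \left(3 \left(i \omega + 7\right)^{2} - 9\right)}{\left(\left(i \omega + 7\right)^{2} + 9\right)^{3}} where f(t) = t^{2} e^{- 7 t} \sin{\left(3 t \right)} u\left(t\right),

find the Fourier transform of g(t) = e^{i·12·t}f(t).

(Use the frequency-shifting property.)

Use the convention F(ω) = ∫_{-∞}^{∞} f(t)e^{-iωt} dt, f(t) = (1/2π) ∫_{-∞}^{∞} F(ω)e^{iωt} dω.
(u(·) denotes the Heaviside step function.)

F[g](ω) = \frac{18 \left(\left(i \left(\omega - 12\right) + 7\right)^{2} - 3\right)}{\left(\left(i \left(\omega - 12\right) + 7\right)^{2} + 9\right)^{3}}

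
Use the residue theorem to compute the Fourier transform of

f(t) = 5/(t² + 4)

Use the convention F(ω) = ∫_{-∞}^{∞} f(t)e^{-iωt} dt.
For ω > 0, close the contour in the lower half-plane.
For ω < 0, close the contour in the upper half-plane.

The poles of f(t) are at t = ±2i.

Let g(z) = f(z)e^{-iωz}; for large |z| the factor e^{-iωz} decays in the lower half-plane when ω > 0 and in the upper half-plane when ω < 0.

Case ω > 0 (lower half-plane, clockwise contour ⇒ F(ω) = -2πi·ΣRes):
  Res_{z = - 2 i} g(z) = \frac{5 i e^{- 2 \omega}}{4}
  F(ω) = -2πi·ΣRes = \frac{5 \pi e^{- 2 \omega}}{2}

Case ω < 0 (upper half-plane, counterclockwise contour ⇒ F(ω) = +2πi·ΣRes):
  Res_{z = 2 i} g(z) = - \frac{5 i e^{2 \omega}}{4}
  F(ω) = 2πi·ΣRes = \frac{5 \pi e^{2 \omega}}{2}

Both cases combine into a single formula in |ω|:

F(ω) = \frac{5 \pi e^{- 2 \left|{\omega}\right|}}{2}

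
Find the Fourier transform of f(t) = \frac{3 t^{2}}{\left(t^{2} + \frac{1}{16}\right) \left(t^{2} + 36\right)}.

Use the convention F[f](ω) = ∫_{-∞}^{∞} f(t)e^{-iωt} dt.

F(ω) = \frac{288 \pi e^{- 6 \left|{\omega}\right|}}{575} - \frac{12 \pi e^{- \frac{\left|{\omega}\right|}{4}}}{575}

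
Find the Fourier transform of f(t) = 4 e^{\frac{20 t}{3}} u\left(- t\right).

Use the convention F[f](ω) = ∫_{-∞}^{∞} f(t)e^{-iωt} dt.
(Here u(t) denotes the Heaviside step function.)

F(ω) = - \frac{12}{3 i \omega - 20}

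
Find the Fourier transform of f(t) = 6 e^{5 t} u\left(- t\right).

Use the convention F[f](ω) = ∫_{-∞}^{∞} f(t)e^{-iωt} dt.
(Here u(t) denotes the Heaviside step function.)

F(ω) = - \frac{6}{i \omega - 5}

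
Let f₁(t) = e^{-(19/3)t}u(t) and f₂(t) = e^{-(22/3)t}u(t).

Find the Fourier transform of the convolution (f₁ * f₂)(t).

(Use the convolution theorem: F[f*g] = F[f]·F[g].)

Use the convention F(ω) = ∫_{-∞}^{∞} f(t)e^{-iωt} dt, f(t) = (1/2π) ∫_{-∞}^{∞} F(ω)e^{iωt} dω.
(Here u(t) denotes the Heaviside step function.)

F[f₁*f₂](ω) = \frac{9}{- 9 \omega^{2} + 123 i \omega + 418}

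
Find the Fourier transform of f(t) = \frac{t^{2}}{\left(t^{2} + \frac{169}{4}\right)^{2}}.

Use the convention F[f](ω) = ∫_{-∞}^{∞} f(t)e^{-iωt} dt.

F(ω) = \frac{\pi \left(2 - 13 \left|{\omega}\right|\right) e^{- \frac{13 \left|{\omega}\right|}{2}}}{26}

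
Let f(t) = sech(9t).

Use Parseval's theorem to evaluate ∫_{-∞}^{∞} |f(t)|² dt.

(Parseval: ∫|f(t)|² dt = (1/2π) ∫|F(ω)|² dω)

∫|f(t)|² dt = \frac{2}{9}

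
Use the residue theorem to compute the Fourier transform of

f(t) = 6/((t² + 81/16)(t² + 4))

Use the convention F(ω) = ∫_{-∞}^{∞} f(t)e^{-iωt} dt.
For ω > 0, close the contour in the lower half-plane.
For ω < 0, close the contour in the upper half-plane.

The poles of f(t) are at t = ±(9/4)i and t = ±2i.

Let g(z) = f(z)e^{-iωz}; for large |z| the factor e^{-iωz} decays in the lower half-plane when ω > 0 and in the upper half-plane when ω < 0.

Case ω > 0 (lower half-plane, clockwise contour ⇒ F(ω) = -2πi·ΣRes):
  Res_{z = - \frac{9 i}{4}} g(z) = - \frac{64 i e^{- \frac{9 \omega}{4}}}{51}
  Res_{z = - 2 i} g(z) = \frac{24 i e^{- 2 \omega}}{17}
  F(ω) = -2πi·ΣRes = \frac{48 \pi e^{- 2 \omega}}{17} - \frac{128 \pi e^{- \frac{9 \omega}{4}}}{51}

Case ω < 0 (upper half-plane, counterclockwise contour ⇒ F(ω) = +2πi·ΣRes):
  Res_{z = \frac{9 i}{4}} g(z) = \frac{64 i e^{\frac{9 \omega}{4}}}{51}
  Res_{z = 2 i} g(z) = - \frac{24 i e^{2 \omega}}{17}
  F(ω) = 2πi·ΣRes = \frac{16 \pi \left(- 8 e^{\frac{9 \omega}{4}} + 9 e^{2 \omega}\right)}{51}

Both cases combine into a single formula in |ω|:

F(ω) = \frac{48 \pi e^{- 2 \left|{\omega}\right|}}{17} - \frac{128 \pi e^{- \frac{9 \left|{\omega}\right|}{4}}}{51}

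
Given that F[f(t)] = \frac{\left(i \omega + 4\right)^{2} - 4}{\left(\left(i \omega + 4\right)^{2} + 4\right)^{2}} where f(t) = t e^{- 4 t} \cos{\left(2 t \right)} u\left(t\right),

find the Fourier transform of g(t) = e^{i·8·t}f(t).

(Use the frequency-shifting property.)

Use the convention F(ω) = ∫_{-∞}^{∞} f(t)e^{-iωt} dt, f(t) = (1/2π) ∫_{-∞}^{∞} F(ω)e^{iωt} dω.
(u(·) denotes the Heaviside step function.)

F[g](ω) = \frac{\left(i \left(\omega - 8\right) + 4\right)^{2} - 4}{\left(\left(i \left(\omega - 8\right) + 4\right)^{2} + 4\right)^{2}}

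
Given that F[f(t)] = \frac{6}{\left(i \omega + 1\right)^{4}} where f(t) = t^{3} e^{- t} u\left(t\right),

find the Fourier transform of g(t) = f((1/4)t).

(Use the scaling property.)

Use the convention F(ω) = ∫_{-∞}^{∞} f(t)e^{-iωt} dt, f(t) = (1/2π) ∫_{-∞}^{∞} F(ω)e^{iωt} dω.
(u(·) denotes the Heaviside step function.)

F[g](ω) = \frac{24}{\left(4 i \omega + 1\right)^{4}}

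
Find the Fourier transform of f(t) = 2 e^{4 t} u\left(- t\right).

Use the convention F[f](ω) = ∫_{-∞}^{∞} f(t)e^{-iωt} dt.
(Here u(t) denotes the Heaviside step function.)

F(ω) = - \frac{2}{i \omega - 4}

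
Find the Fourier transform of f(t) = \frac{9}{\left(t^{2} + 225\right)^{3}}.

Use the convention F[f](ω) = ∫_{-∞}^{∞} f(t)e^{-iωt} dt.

F(ω) = \frac{\pi \left(75 \omega^{2} + 15 \left|{\omega}\right| + 1\right) e^{- 15 \left|{\omega}\right|}}{225000}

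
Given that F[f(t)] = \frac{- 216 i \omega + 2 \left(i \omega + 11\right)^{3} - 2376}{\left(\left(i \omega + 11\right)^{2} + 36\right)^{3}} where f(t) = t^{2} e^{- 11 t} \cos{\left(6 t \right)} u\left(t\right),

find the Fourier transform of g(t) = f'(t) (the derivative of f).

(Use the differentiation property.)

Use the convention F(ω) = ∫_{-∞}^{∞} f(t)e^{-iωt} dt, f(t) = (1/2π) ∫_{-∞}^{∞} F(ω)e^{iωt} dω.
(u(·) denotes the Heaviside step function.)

F[g](ω) = - \frac{2 i \omega \left(108 i \omega - \left(i \omega + 11\right)^{3} + 1188\right)}{\left(\left(i \omega + 11\right)^{2} + 36\right)^{3}}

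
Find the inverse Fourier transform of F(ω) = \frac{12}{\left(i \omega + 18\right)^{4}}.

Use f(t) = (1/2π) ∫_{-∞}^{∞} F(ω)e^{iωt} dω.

f(t) = 2 t^{3} e^{- 18 t} u\left(t\right)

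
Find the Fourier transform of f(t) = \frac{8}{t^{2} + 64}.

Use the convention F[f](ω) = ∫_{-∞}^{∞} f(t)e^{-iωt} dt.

F(ω) = \pi e^{- 8 \left|{\omega}\right|}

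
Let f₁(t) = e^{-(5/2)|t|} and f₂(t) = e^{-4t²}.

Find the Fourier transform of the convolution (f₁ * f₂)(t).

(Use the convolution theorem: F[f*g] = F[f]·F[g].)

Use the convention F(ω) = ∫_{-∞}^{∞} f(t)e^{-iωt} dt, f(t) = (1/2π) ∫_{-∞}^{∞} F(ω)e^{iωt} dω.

F[f₁*f₂](ω) = \frac{10 \sqrt{\pi} e^{- \frac{\omega^{2}}{16}}}{4 \omega^{2} + 25}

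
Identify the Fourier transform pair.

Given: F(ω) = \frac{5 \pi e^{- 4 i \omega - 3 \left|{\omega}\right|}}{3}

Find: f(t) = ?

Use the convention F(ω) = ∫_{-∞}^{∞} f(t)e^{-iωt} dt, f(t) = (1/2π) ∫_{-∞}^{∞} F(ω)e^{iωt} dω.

f(t) = \frac{5}{\left(t - 4\right)^{2} + 9}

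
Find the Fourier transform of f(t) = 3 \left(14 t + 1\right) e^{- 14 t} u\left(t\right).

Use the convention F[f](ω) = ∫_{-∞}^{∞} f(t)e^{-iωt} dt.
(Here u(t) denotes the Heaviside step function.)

F(ω) = \frac{3 \left(- i \omega - 28\right)}{\omega^{2} - 28 i \omega - 196}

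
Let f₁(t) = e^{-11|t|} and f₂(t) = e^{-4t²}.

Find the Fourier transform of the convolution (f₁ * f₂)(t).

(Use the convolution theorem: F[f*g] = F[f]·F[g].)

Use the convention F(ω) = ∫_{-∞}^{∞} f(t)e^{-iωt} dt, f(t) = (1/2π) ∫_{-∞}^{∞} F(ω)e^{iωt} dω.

F[f₁*f₂](ω) = \frac{11 \sqrt{\pi} e^{- \frac{\omega^{2}}{16}}}{\omega^{2} + 121}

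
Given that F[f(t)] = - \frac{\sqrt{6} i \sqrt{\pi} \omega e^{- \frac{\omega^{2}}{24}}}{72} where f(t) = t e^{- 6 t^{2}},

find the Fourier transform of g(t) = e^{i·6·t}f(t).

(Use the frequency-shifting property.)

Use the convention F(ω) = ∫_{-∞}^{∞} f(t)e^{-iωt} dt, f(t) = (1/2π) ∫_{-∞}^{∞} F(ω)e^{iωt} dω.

F[g](ω) = \frac{\sqrt{6} i \sqrt{\pi} \left(6 - \omega\right) e^{- \frac{\left(\omega - 6\right)^{2}}{24}}}{72}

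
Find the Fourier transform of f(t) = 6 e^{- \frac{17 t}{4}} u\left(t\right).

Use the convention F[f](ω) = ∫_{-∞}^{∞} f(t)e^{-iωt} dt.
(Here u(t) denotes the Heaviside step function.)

F(ω) = \frac{24}{4 i \omega + 17}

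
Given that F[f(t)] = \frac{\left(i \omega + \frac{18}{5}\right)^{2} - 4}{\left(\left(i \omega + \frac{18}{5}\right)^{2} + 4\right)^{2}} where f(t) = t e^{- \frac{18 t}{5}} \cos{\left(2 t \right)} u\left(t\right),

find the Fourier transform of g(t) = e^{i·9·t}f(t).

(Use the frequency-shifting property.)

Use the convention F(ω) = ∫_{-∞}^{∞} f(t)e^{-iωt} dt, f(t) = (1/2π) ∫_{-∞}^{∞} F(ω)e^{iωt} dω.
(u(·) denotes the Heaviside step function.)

F[g](ω) = \frac{25 \left(\left(5 i \left(\omega - 9\right) + 18\right)^{2} - 100\right)}{\left(\left(5 i \left(\omega - 9\right) + 18\right)^{2} + 100\right)^{2}}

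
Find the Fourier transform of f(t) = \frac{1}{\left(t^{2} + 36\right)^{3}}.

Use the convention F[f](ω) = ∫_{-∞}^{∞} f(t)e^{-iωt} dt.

F(ω) = \frac{\pi \left(12 \omega^{2} + 6 \left|{\omega}\right| + 1\right) e^{- 6 \left|{\omega}\right|}}{20736}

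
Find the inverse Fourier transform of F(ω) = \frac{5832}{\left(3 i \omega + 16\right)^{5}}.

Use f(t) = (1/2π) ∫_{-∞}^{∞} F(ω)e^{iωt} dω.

f(t) = t^{4} e^{- \frac{16 t}{3}} u\left(t\right)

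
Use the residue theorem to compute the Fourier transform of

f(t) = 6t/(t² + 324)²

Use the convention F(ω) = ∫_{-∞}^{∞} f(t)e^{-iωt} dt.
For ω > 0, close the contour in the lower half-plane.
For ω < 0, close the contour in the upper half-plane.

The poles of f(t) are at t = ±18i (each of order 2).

Let g(z) = f(z)e^{-iωz}; for large |z| the factor e^{-iωz} decays in the lower half-plane when ω > 0 and in the upper half-plane when ω < 0.

Case ω > 0 (lower half-plane, clockwise contour ⇒ F(ω) = -2πi·ΣRes):
  Res_{z = - 18 i} g(z) = \frac{\omega e^{- 18 \omega}}{12} (pole of order 2)
  F(ω) = -2πi·ΣRes = - \frac{i \pi \omega e^{- 18 \omega}}{6}

Case ω < 0 (upper half-plane, counterclockwise contour ⇒ F(ω) = +2πi·ΣRes):
  Res_{z = 18 i} g(z) = - \frac{\omega e^{18 \omega}}{12} (pole of order 2)
  F(ω) = 2πi·ΣRes = - \frac{i \pi \omega e^{18 \omega}}{6}

Both cases combine into a single formula in |ω|:

F(ω) = - \frac{i \pi \omega e^{- 18 \left|{\omega}\right|}}{6}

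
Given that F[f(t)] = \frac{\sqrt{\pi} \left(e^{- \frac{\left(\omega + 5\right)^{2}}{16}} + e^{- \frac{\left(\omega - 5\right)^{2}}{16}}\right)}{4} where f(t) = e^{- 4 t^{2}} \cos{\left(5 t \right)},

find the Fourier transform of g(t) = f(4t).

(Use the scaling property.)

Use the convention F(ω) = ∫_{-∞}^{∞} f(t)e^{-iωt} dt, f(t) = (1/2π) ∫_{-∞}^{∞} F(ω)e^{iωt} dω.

F[g](ω) = \frac{\sqrt{\pi} \left(e^{\frac{5 \omega}{16}} + 1\right) e^{- \frac{\omega^{2}}{256} - \frac{5 \omega}{32} - \frac{25}{16}}}{16}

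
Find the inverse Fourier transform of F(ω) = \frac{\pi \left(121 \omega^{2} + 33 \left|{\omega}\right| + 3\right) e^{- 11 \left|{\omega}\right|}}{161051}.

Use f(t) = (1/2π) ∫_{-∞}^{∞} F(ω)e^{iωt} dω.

f(t) = \frac{8}{\left(t^{2} + 121\right)^{3}}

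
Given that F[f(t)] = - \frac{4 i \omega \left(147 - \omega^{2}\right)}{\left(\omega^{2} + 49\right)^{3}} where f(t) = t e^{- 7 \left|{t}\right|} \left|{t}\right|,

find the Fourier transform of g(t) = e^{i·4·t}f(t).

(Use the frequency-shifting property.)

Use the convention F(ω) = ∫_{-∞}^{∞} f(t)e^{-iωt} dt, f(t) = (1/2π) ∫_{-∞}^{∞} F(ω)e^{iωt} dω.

F[g](ω) = \frac{4 i \left(\omega - 4\right) \left(\left(\omega - 4\right)^{2} - 147\right)}{\left(\left(\omega - 4\right)^{2} + 49\right)^{3}}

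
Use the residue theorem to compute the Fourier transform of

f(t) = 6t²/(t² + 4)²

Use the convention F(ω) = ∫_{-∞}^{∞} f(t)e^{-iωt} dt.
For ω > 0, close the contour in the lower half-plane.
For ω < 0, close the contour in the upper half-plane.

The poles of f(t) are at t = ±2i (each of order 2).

Let g(z) = f(z)e^{-iωz}; for large |z| the factor e^{-iωz} decays in the lower half-plane when ω > 0 and in the upper half-plane when ω < 0.

Case ω > 0 (lower half-plane, clockwise contour ⇒ F(ω) = -2πi·ΣRes):
  Res_{z = - 2 i} g(z) = \frac{3 i \left(1 - 2 \omega\right) e^{- 2 \omega}}{4} (pole of order 2)
  F(ω) = -2πi·ΣRes = \frac{3 \pi \left(1 - 2 \omega\right) e^{- 2 \omega}}{2}

Case ω < 0 (upper half-plane, counterclockwise contour ⇒ F(ω) = +2πi·ΣRes):
  Res_{z = 2 i} g(z) = \frac{3 i \left(- 2 \omega - 1\right) e^{2 \omega}}{4} (pole of order 2)
  F(ω) = 2πi·ΣRes = \frac{3 \pi \left(2 \omega + 1\right) e^{2 \omega}}{2}

Both cases combine into a single formula in |ω|:

F(ω) = \frac{3 \pi \left(1 - 2 \left|{\omega}\right|\right) e^{- 2 \left|{\omega}\right|}}{2}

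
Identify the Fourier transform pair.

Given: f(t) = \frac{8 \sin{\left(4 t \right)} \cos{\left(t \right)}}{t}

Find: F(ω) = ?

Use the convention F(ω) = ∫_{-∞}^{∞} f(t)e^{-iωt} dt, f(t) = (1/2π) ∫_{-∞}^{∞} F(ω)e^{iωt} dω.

F(ω) = \begin{cases} 8 \pi & \text{for}\: \omega > -3 \wedge \omega < 3 \\4 \pi & \text{for}\: \omega > -5 \wedge \omega < 5 \\0 & \text{otherwise} \end{cases}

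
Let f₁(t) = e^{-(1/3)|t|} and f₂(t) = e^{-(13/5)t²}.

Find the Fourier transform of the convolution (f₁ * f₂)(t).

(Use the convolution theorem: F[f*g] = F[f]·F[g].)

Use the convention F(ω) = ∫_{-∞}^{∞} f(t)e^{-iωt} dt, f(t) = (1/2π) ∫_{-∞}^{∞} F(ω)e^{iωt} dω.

F[f₁*f₂](ω) = \frac{6 \sqrt{65} \sqrt{\pi} e^{- \frac{5 \omega^{2}}{52}}}{13 \left(9 \omega^{2} + 1\right)}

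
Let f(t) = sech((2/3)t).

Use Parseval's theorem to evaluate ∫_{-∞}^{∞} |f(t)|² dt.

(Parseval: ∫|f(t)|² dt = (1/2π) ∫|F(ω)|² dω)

∫|f(t)|² dt = 3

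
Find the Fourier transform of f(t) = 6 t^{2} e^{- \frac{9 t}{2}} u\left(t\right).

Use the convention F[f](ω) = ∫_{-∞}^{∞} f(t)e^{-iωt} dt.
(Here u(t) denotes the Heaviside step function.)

F(ω) = \frac{96}{\left(2 i \omega + 9\right)^{3}}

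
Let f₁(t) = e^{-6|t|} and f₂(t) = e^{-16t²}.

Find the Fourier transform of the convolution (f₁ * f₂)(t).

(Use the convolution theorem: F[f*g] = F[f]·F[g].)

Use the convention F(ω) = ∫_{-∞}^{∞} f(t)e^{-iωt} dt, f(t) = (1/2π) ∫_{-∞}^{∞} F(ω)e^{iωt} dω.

F[f₁*f₂](ω) = \frac{3 \sqrt{\pi} e^{- \frac{\omega^{2}}{64}}}{\omega^{2} + 36}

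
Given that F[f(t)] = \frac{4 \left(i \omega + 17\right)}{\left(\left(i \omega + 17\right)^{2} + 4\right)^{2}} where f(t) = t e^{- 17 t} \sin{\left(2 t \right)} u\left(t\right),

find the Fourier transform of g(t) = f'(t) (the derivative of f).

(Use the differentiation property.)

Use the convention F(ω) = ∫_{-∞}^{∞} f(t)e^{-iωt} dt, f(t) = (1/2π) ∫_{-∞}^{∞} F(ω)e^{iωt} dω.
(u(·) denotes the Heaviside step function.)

F[g](ω) = \frac{4 i \omega \left(i \omega + 17\right)}{\left(\left(i \omega + 17\right)^{2} + 4\right)^{2}}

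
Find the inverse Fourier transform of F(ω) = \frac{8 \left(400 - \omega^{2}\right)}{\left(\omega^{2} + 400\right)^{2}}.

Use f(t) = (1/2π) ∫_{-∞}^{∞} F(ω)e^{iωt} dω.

f(t) = 4 e^{- 20 \left|{t}\right|} \left|{t}\right|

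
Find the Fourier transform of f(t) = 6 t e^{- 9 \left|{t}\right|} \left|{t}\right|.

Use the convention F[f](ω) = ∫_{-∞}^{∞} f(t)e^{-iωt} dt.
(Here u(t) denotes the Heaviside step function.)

F(ω) = \frac{24 i \omega \left(\omega^{2} - 243\right)}{\left(\omega^{2} + 81\right)^{3}}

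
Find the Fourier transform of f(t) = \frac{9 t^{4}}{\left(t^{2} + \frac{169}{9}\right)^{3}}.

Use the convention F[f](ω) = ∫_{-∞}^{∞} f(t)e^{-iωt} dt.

F(ω) = \frac{3 \pi \left(169 \omega^{2} - 195 \left|{\omega}\right| + 27\right) e^{- \frac{13 \left|{\omega}\right|}{3}}}{104}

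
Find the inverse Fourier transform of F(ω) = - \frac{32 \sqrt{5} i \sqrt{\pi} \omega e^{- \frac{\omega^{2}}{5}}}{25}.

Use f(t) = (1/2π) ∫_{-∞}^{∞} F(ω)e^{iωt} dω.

f(t) = 8 t e^{- \frac{5 t^{2}}{4}}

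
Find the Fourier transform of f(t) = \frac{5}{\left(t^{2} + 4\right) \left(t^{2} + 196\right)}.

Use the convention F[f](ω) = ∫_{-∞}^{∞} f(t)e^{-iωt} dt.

F(ω) = \frac{5 \pi \left(7 e^{12 \left|{\omega}\right|} - 1\right) e^{- 14 \left|{\omega}\right|}}{2688}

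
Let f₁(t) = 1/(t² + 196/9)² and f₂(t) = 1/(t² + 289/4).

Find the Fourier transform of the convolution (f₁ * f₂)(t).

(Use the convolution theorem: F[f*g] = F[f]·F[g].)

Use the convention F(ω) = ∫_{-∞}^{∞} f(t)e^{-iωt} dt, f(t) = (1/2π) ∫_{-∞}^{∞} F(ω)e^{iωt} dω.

F[f₁*f₂](ω) = \frac{9 \pi^{2} \left(14 \left|{\omega}\right| + 3\right) e^{- \frac{79 \left|{\omega}\right|}{6}}}{46648}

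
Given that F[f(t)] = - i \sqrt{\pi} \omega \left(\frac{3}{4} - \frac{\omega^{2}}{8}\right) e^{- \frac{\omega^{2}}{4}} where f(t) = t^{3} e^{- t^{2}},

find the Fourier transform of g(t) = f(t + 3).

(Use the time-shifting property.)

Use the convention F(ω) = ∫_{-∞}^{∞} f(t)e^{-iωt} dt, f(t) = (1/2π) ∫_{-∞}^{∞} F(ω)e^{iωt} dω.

F[g](ω) = \frac{i \sqrt{\pi} \omega \left(\omega^{2} - 6\right) e^{\frac{\omega \left(- \omega + 12 i\right)}{4}}}{8}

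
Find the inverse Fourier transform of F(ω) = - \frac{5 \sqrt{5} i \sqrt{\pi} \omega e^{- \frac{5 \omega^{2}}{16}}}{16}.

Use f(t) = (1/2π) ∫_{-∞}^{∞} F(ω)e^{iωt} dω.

f(t) = t e^{- \frac{4 t^{2}}{5}}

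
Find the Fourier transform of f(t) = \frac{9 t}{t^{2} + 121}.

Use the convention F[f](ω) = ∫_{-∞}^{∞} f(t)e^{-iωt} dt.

F(ω) = - 9 i \pi e^{- 11 \left|{\omega}\right|} \operatorname{sign}{\left(\omega \right)}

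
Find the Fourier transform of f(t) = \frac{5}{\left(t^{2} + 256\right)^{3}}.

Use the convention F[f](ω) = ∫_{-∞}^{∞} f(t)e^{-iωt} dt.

F(ω) = \frac{5 \pi \left(256 \omega^{2} + 48 \left|{\omega}\right| + 3\right) e^{- 16 \left|{\omega}\right|}}{8388608}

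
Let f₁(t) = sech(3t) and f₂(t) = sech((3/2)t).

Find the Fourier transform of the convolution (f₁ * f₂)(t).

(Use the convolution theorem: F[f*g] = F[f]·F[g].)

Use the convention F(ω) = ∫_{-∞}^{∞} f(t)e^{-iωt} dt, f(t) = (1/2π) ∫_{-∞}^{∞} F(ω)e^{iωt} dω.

F[f₁*f₂](ω) = \frac{2 \pi^{2}}{9 \cosh{\left(\frac{\pi \omega}{6} \right)} \cosh{\left(\frac{\pi \omega}{3} \right)}}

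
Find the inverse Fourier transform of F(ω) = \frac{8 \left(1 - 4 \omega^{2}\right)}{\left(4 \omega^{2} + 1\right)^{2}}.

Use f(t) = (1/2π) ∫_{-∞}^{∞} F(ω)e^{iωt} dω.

f(t) = e^{- \frac{\left|{t}\right|}{2}} \left|{t}\right|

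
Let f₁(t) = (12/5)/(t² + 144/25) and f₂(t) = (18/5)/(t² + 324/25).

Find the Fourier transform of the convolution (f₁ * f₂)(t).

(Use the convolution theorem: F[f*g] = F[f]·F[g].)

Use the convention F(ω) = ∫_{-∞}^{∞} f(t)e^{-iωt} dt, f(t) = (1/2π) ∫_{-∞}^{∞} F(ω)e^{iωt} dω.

F[f₁*f₂](ω) = \pi^{2} e^{- 6 \left|{\omega}\right|}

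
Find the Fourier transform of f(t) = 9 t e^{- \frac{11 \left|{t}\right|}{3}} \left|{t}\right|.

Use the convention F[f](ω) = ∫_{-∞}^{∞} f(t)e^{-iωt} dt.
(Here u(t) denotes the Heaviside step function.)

F(ω) = \frac{8748 i \omega \left(3 \omega^{2} - 121\right)}{\left(9 \omega^{2} + 121\right)^{3}}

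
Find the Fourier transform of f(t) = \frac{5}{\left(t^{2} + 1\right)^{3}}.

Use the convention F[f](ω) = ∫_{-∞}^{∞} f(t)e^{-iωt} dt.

F(ω) = \frac{5 \pi \left(\omega^{2} + 3 \left|{\omega}\right| + 3\right) e^{- \left|{\omega}\right|}}{8}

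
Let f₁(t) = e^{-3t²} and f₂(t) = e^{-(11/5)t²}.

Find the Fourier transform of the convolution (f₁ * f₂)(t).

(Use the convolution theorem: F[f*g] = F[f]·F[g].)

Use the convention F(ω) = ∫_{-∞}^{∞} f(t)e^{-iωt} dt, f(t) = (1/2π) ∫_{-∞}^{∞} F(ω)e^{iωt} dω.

F[f₁*f₂](ω) = \frac{\sqrt{165} \pi e^{- \frac{13 \omega^{2}}{66}}}{33}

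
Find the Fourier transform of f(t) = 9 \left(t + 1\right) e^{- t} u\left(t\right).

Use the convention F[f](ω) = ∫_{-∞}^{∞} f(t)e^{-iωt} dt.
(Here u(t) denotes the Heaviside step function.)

F(ω) = \frac{9 \left(- i \omega - 2\right)}{\omega^{2} - 2 i \omega - 1}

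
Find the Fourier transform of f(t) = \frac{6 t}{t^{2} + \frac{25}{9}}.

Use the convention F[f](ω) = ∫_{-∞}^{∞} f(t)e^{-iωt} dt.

F(ω) = - 6 i \pi e^{- \frac{5 \left|{\omega}\right|}{3}} \operatorname{sign}{\left(\omega \right)}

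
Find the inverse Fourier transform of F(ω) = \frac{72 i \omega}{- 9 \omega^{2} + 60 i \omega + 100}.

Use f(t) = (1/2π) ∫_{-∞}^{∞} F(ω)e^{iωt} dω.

f(t) = 8 \left(1 - \frac{10 t}{3}\right) e^{- \frac{10 t}{3}} u\left(t\right)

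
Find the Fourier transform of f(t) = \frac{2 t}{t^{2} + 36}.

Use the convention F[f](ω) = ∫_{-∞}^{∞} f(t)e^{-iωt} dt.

F(ω) = - 2 i \pi e^{- 6 \left|{\omega}\right|} \operatorname{sign}{\left(\omega \right)}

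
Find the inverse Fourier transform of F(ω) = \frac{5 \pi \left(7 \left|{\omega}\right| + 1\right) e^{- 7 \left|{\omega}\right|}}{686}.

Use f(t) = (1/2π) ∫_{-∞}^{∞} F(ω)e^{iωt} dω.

f(t) = \frac{5}{\left(t^{2} + 49\right)^{2}}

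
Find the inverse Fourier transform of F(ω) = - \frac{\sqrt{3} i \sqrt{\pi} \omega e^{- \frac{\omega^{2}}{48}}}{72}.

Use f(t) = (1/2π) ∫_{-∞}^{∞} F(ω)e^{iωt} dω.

f(t) = 2 t e^{- 12 t^{2}}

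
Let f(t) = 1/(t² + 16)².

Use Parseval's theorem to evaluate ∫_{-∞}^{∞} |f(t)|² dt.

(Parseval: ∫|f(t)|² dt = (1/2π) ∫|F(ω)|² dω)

∫|f(t)|² dt = \frac{5 \pi}{262144}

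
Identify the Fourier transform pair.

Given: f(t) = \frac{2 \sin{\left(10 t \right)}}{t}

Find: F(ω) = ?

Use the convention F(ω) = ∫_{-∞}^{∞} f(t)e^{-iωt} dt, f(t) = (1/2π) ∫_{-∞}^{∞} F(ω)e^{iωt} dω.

F(ω) = \begin{cases} 2 \pi & \text{for}\: \omega > -10 \wedge \omega < 10 \\0 & \text{otherwise} \end{cases}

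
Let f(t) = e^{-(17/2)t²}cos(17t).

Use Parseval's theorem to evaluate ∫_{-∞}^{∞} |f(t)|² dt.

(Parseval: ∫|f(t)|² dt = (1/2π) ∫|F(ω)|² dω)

∫|f(t)|² dt = \frac{\sqrt{17} \sqrt{\pi} \left(1 + e^{17}\right)}{34 e^{17}}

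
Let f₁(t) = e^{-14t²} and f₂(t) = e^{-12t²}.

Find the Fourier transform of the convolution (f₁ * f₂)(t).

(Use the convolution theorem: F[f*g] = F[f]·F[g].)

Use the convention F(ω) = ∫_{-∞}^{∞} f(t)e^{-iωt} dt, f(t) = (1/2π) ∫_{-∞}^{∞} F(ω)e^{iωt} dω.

F[f₁*f₂](ω) = \frac{\sqrt{42} \pi e^{- \frac{13 \omega^{2}}{336}}}{84}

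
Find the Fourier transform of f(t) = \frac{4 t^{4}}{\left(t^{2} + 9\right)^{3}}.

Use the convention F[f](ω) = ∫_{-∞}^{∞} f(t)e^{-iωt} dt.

F(ω) = \frac{\pi \left(3 \omega^{2} - 5 \left|{\omega}\right| + 1\right) e^{- 3 \left|{\omega}\right|}}{2}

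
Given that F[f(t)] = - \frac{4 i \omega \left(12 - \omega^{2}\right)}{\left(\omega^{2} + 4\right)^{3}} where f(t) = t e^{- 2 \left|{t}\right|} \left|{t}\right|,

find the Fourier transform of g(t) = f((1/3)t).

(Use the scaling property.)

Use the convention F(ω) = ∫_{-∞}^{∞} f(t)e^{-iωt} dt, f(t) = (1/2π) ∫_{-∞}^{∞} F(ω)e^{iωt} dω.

F[g](ω) = \frac{108 i \omega \left(3 \omega^{2} - 4\right)}{\left(9 \omega^{2} + 4\right)^{3}}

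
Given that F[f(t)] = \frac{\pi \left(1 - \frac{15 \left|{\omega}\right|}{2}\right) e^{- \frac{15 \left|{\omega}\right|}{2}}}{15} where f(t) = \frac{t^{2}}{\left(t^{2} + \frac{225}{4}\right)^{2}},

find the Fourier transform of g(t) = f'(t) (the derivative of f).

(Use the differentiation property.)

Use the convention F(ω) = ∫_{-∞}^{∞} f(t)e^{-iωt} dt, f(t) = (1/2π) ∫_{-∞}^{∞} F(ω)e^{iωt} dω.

F[g](ω) = \frac{i \pi \omega \left(2 - 15 \left|{\omega}\right|\right) e^{- \frac{15 \left|{\omega}\right|}{2}}}{30}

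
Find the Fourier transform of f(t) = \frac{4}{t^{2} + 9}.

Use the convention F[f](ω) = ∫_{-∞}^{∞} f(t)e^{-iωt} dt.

F(ω) = \frac{4 \pi e^{- 3 \left|{\omega}\right|}}{3}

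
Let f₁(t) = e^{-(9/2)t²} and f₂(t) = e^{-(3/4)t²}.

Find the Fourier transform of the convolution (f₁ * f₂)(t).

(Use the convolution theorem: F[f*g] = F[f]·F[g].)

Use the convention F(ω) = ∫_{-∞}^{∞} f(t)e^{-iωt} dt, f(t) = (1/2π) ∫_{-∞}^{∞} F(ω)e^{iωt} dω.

F[f₁*f₂](ω) = \frac{2 \sqrt{6} \pi e^{- \frac{7 \omega^{2}}{18}}}{9}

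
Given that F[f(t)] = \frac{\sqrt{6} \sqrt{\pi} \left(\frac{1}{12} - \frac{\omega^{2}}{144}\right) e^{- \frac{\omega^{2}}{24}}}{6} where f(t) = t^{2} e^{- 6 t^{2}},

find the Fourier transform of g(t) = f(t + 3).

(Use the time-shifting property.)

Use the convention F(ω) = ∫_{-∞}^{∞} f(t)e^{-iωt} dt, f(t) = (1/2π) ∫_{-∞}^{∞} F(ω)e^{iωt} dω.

F[g](ω) = \frac{\sqrt{6} \sqrt{\pi} \left(12 - \omega^{2}\right) e^{\frac{\omega \left(- \omega + 72 i\right)}{24}}}{864}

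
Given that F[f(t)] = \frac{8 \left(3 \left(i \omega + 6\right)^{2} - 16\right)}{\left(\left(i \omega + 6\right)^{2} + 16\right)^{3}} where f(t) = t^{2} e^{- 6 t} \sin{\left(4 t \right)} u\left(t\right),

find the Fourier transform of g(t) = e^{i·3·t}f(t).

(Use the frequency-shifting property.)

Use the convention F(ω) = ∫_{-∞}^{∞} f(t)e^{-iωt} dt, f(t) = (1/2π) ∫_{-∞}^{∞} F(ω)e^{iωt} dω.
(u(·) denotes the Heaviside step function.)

F[g](ω) = \frac{8 \left(3 \left(i \left(\omega - 3\right) + 6\right)^{2} - 16\right)}{\left(\left(i \left(\omega - 3\right) + 6\right)^{2} + 16\right)^{3}}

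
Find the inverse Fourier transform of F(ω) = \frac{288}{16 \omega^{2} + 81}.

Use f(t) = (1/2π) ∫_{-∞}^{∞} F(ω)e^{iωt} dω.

f(t) = 4 e^{- \frac{9 \left|{t}\right|}{4}}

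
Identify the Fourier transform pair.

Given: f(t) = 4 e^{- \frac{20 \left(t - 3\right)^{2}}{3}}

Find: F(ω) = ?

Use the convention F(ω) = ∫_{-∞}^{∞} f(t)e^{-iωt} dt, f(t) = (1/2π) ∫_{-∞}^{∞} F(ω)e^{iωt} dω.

F(ω) = \frac{2 \sqrt{15} \sqrt{\pi} e^{- 3 \omega \left(\frac{\omega}{80} + i\right)}}{5}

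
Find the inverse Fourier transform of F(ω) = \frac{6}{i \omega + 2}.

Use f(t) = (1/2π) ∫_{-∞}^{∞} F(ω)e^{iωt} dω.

f(t) = 6 e^{- 2 t} u\left(t\right)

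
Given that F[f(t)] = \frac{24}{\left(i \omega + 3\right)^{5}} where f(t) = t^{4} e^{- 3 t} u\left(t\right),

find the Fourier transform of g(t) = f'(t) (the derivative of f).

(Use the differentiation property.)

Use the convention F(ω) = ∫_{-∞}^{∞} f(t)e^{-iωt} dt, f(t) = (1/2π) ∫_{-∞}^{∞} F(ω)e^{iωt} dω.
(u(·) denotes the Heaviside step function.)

F[g](ω) = \frac{24 i \omega}{\left(i \omega + 3\right)^{5}}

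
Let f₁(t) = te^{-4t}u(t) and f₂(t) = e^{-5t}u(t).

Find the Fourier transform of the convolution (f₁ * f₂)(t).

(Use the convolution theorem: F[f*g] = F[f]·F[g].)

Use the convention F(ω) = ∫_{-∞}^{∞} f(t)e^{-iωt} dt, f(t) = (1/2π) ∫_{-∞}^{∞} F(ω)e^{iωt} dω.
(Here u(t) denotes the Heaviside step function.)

F[f₁*f₂](ω) = \frac{1}{\left(i \omega + 4\right)^{2} \left(i \omega + 5\right)}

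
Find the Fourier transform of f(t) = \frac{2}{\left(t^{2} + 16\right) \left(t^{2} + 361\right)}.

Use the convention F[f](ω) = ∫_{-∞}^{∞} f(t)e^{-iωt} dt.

F(ω) = \frac{\pi \left(19 e^{15 \left|{\omega}\right|} - 4\right) e^{- 19 \left|{\omega}\right|}}{13110}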